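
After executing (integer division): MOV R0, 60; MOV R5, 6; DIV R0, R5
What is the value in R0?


Register state trace:
  MOV R0, 60  → R0 = 60
  MOV R5, 6  → R5 = 6
  DIV R0, R5  → R0 = 60 // 6 = 10
Final: R0 = 10

10


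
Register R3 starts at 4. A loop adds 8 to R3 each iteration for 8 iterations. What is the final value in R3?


Starting value: R3 = 4
  Iter 1: R3 = 4 + 8 = 12
  Iter 2: R3 = 12 + 8 = 20
  Iter 3: R3 = 20 + 8 = 28
  Iter 4: R3 = 28 + 8 = 36
  Iter 5: R3 = 36 + 8 = 44
  Iter 6: R3 = 44 + 8 = 52
  Iter 7: R3 = 52 + 8 = 60
  Iter 8: R3 = 60 + 8 = 68
Final: R3 = 68

68


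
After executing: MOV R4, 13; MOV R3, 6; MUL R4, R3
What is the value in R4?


Register state trace:
  MOV R4, 13  → R4 = 13
  MOV R3, 6  → R3 = 6
  MUL R4, R3  → R4 = 13 * 6 = 78
Final: R4 = 78

78


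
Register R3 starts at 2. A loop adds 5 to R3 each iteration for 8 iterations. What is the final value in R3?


Starting value: R3 = 2
  Iter 1: R3 = 2 + 5 = 7
  Iter 2: R3 = 7 + 5 = 12
  Iter 3: R3 = 12 + 5 = 17
  Iter 4: R3 = 17 + 5 = 22
  Iter 5: R3 = 22 + 5 = 27
  Iter 6: R3 = 27 + 5 = 32
  Iter 7: R3 = 32 + 5 = 37
  Iter 8: R3 = 37 + 5 = 42
Final: R3 = 42

42


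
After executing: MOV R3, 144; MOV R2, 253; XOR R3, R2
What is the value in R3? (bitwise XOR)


Register state trace:
  MOV R3, 144  → R3 = 144 (0b10010000)
  MOV R2, 253  → R2 = 253 (0b11111101)
  XOR R3, R2  → R3 = 144 XOR 253 = 109 (0b01101101)
Final: R3 = 109

109


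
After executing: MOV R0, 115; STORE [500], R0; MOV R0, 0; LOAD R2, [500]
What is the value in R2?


Register and memory trace:
  MOV R0, 115  → R0 = 115
  STORE [500], R0  → mem[500] = 115
  MOV R0, 0  → R0 = 0
  LOAD R2, [500]  → R2 = mem[500] = 115
Final: R2 = 115

115


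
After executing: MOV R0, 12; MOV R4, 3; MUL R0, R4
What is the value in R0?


Register state trace:
  MOV R0, 12  → R0 = 12
  MOV R4, 3  → R4 = 3
  MUL R0, R4  → R0 = 12 * 3 = 36
Final: R0 = 36

36


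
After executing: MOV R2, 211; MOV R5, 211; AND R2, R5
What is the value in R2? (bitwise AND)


Register state trace:
  MOV R2, 211  → R2 = 211 (0b11010011)
  MOV R5, 211  → R5 = 211 (0b11010011)
  AND R2, R5  → R2 = 211 AND 211 = 211 (0b11010011)
Final: R2 = 211

211


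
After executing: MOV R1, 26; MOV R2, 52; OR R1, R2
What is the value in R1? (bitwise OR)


Register state trace:
  MOV R1, 26  → R1 = 26 (0b00011010)
  MOV R2, 52  → R2 = 52 (0b00110100)
  OR R1, R2   → R1 = 26 OR 52 = 62 (0b00111110)
Final: R1 = 62

62


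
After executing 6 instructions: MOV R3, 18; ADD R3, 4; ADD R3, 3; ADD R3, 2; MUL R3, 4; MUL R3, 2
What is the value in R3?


Register state trace:
  MOV R3, 18  → R3 = 18
  ADD R3, 4  → R3 = 18 + 4 = 22
  ADD R3, 3  → R3 = 22 + 3 = 25
  ADD R3, 2  → R3 = 25 + 2 = 27
  MUL R3, 4  → R3 = 27 * 4 = 108
  MUL R3, 2  → R3 = 108 * 2 = 216
Final: R3 = 216

216


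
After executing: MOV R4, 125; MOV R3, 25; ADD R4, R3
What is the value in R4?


Register state trace:
  MOV R4, 125  → R4 = 125
  MOV R3, 25  → R3 = 25
  ADD R4, R3  → R4 = 125 + 25 = 150
Final: R4 = 150

150


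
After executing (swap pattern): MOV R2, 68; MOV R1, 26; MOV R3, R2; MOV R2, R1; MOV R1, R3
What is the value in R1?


Register state trace (swap pattern):
  MOV R2, 68  → R2 = 68
  MOV R1, 26  → R1 = 26
  MOV R3, R2  → R3 = 68  (save R2)
  MOV R2, R1  → R2 = 26  (R2 gets R1's value)
  MOV R1, R3  → R1 = 68  (R1 gets saved value)
Final: R1 = 68

68


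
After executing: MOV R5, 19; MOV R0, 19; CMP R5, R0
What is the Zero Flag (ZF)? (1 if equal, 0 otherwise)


Register state trace:
  MOV R5, 19  → R5 = 19
  MOV R0, 19  → R0 = 19
  CMP R5, R0  → computes 19 - 19 = 0
  Result is zero, so values are equal
ZF = 1

1


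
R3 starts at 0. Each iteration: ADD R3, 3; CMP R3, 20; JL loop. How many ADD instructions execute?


Loop trace (R3 starts at 0, target 20, step 3):
  ADD #1: R3 = 0 + 3 = 3  → 3 < 20, loop
  ADD #2: R3 = 3 + 3 = 6  → 6 < 20, loop
  ADD #3: R3 = 6 + 3 = 9  → 9 < 20, loop
  ADD #4: R3 = 9 + 3 = 12  → 12 < 20, loop
  ADD #5: R3 = 12 + 3 = 15  → 15 < 20, loop
  ADD #6: R3 = 15 + 3 = 18  → 18 < 20, loop
  ADD #7: R3 = 18 + 3 = 21  → 21 >= 20, exit
Total ADD instructions: 7

7


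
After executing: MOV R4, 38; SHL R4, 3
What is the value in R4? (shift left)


Register state trace:
  MOV R4, 38  → R4 = 38
  SHL R4, 3  → R4 = 38 << 3 = 38 * 2^3 = 304
Final: R4 = 304

304


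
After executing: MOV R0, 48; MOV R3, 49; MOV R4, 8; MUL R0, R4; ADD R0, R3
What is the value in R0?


Register state trace:
  MOV R0, 48  → R0 = 48
  MOV R3, 49  → R3 = 49
  MOV R4, 8  → R4 = 8
  MUL R0, R4  → R0 = 48 * 8 = 384
  ADD R0, R3  → R0 = 384 + 49 = 433
Final: R0 = 433

433


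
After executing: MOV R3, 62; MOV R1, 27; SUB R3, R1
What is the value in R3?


Register state trace:
  MOV R3, 62  → R3 = 62
  MOV R1, 27  → R1 = 27
  SUB R3, R1  → R3 = 62 - 27 = 35
Final: R3 = 35

35


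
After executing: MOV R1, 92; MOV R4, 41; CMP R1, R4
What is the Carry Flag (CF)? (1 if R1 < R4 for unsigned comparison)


Register state trace:
  MOV R1, 92  → R1 = 92
  MOV R4, 41  → R4 = 41
  CMP R1, R4  → unsigned 92 - 41: no borrow
  92 >= 41, so CF = 0
CF = 0

0


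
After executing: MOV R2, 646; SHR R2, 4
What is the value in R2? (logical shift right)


Register state trace:
  MOV R2, 646  → R2 = 646
  SHR R2, 4  → R2 = 646 >> 4 = 646 // 2^4 = 40
Final: R2 = 40

40


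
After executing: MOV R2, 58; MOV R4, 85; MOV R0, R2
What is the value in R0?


Register state trace:
  MOV R2, 58  → R2 = 58
  MOV R4, 85  → R4 = 85
  MOV R0, R2  → R0 = 58
Final: R0 = 58

58


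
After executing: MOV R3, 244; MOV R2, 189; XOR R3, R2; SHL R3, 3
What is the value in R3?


Register state trace:
  MOV R3, 244  → R3 = 244 (0b11110100)
  MOV R2, 189  → R2 = 189 (0b10111101)
  XOR R3, R2  → R3 = 244 XOR 189 = 73 (0b01001001)
  SHL R3, 3  → R3 = 73 << 3 = 584
Final: R3 = 584

584


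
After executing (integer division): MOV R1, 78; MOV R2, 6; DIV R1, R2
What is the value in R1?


Register state trace:
  MOV R1, 78  → R1 = 78
  MOV R2, 6  → R2 = 6
  DIV R1, R2  → R1 = 78 // 6 = 13
Final: R1 = 13

13


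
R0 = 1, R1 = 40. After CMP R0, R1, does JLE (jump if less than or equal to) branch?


Trace:
  R0 = 1, R1 = 40
  CMP R0, R1  → compares 1 vs 40
  JLE checks: is 1 less than or equal to 40?
  1 < 40, so condition is true
Branch taken: Yes

Yes


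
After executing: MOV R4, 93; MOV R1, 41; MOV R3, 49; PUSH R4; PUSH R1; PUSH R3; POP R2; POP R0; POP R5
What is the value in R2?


Stack trace (top is rightmost):
  MOV R4, 93  → R4 = 93
  MOV R1, 41  → R1 = 41
  MOV R3, 49  → R3 = 49
  PUSH R4  → stack: [93]
  PUSH R1  → stack: [93, 41]
  PUSH R3  → stack: [93, 41, 49]
  POP R2  → R2 = 49, stack: [93, 41]
  POP R0  → R0 = 41, stack: [93]
  POP R5  → R5 = 93, stack: []
Final: R2 = 49

49


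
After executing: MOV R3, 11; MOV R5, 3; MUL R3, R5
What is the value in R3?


Register state trace:
  MOV R3, 11  → R3 = 11
  MOV R5, 3  → R5 = 3
  MUL R3, R5  → R3 = 11 * 3 = 33
Final: R3 = 33

33


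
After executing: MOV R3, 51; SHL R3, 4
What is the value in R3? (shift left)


Register state trace:
  MOV R3, 51  → R3 = 51
  SHL R3, 4  → R3 = 51 << 4 = 51 * 2^4 = 816
Final: R3 = 816

816


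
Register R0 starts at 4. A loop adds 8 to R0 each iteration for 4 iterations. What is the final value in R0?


Starting value: R0 = 4
  Iter 1: R0 = 4 + 8 = 12
  Iter 2: R0 = 12 + 8 = 20
  Iter 3: R0 = 20 + 8 = 28
  Iter 4: R0 = 28 + 8 = 36
Final: R0 = 36

36


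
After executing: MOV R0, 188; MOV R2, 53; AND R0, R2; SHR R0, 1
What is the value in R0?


Register state trace:
  MOV R0, 188  → R0 = 188 (0b10111100)
  MOV R2, 53  → R2 = 53 (0b00110101)
  AND R0, R2  → R0 = 188 AND 53 = 52 (0b00110100)
  SHR R0, 1  → R0 = 52 >> 1 = 26
Final: R0 = 26

26


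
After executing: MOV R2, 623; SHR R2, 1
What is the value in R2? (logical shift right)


Register state trace:
  MOV R2, 623  → R2 = 623
  SHR R2, 1  → R2 = 623 >> 1 = 623 // 2^1 = 311
Final: R2 = 311

311


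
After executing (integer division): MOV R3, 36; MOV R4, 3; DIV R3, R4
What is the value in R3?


Register state trace:
  MOV R3, 36  → R3 = 36
  MOV R4, 3  → R4 = 3
  DIV R3, R4  → R3 = 36 // 3 = 12
Final: R3 = 12

12


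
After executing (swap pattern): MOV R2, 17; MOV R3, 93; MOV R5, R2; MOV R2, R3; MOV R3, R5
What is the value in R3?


Register state trace (swap pattern):
  MOV R2, 17  → R2 = 17
  MOV R3, 93  → R3 = 93
  MOV R5, R2  → R5 = 17  (save R2)
  MOV R2, R3  → R2 = 93  (R2 gets R3's value)
  MOV R3, R5  → R3 = 17  (R3 gets saved value)
Final: R3 = 17

17


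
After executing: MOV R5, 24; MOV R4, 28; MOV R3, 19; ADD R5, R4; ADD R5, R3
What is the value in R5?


Register state trace:
  MOV R5, 24  → R5 = 24
  MOV R4, 28  → R4 = 28
  MOV R3, 19  → R3 = 19
  ADD R5, R4  → R5 = 24 + 28 = 52
  ADD R5, R3  → R5 = 52 + 19 = 71
Final: R5 = 71

71


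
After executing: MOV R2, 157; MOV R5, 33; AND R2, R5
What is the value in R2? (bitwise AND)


Register state trace:
  MOV R2, 157  → R2 = 157 (0b10011101)
  MOV R5, 33  → R5 = 33 (0b00100001)
  AND R2, R5  → R2 = 157 AND 33 = 1 (0b00000001)
Final: R2 = 1

1


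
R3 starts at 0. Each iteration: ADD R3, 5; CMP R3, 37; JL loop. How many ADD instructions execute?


Loop trace (R3 starts at 0, target 37, step 5):
  ADD #1: R3 = 0 + 5 = 5  → 5 < 37, loop
  ADD #2: R3 = 5 + 5 = 10  → 10 < 37, loop
  ADD #3: R3 = 10 + 5 = 15  → 15 < 37, loop
  ADD #4: R3 = 15 + 5 = 20  → 20 < 37, loop
  ADD #5: R3 = 20 + 5 = 25  → 25 < 37, loop
  ADD #6: R3 = 25 + 5 = 30  → 30 < 37, loop
  ADD #7: R3 = 30 + 5 = 35  → 35 < 37, loop
  ADD #8: R3 = 35 + 5 = 40  → 40 >= 37, exit
Total ADD instructions: 8

8


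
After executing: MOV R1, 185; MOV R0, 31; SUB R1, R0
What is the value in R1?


Register state trace:
  MOV R1, 185  → R1 = 185
  MOV R0, 31  → R0 = 31
  SUB R1, R0  → R1 = 185 - 31 = 154
Final: R1 = 154

154


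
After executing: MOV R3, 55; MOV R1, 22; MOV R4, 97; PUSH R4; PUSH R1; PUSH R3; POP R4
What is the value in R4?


Stack trace (top is rightmost):
  MOV R3, 55  → R3 = 55
  MOV R1, 22  → R1 = 22
  MOV R4, 97  → R4 = 97
  PUSH R4  → stack: [97]
  PUSH R1  → stack: [97, 22]
  PUSH R3  → stack: [97, 22, 55]
  POP R4  → R4 = 55, stack: [97, 22]
Final: R4 = 55

55


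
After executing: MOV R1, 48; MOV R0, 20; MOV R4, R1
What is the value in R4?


Register state trace:
  MOV R1, 48  → R1 = 48
  MOV R0, 20  → R0 = 20
  MOV R4, R1  → R4 = 48
Final: R4 = 48

48


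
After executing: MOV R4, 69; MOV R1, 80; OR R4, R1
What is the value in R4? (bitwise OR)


Register state trace:
  MOV R4, 69  → R4 = 69 (0b01000101)
  MOV R1, 80  → R1 = 80 (0b01010000)
  OR R4, R1   → R4 = 69 OR 80 = 85 (0b01010101)
Final: R4 = 85

85


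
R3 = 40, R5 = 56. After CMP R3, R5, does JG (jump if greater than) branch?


Trace:
  R3 = 40, R5 = 56
  CMP R3, R5  → compares 40 vs 56
  JG checks: is 40 greater than 56?
  40 < 56, so condition is false
Branch taken: No

No


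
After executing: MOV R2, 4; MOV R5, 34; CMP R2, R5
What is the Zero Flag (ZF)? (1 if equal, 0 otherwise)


Register state trace:
  MOV R2, 4  → R2 = 4
  MOV R5, 34  → R5 = 34
  CMP R2, R5  → computes 4 - 34 = -30
  Result is nonzero, so values are not equal
ZF = 0

0


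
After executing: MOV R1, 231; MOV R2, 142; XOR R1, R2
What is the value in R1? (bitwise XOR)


Register state trace:
  MOV R1, 231  → R1 = 231 (0b11100111)
  MOV R2, 142  → R2 = 142 (0b10001110)
  XOR R1, R2  → R1 = 231 XOR 142 = 105 (0b01101001)
Final: R1 = 105

105


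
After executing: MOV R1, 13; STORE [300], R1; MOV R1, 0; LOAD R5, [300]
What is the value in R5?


Register and memory trace:
  MOV R1, 13  → R1 = 13
  STORE [300], R1  → mem[300] = 13
  MOV R1, 0  → R1 = 0
  LOAD R5, [300]  → R5 = mem[300] = 13
Final: R5 = 13

13


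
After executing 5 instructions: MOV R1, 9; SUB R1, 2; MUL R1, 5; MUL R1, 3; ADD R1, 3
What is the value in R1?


Register state trace:
  MOV R1, 9  → R1 = 9
  SUB R1, 2  → R1 = 9 - 2 = 7
  MUL R1, 5  → R1 = 7 * 5 = 35
  MUL R1, 3  → R1 = 35 * 3 = 105
  ADD R1, 3  → R1 = 105 + 3 = 108
Final: R1 = 108

108


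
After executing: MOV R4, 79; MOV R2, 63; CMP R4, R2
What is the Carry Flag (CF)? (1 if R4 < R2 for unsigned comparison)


Register state trace:
  MOV R4, 79  → R4 = 79
  MOV R2, 63  → R2 = 63
  CMP R4, R2  → unsigned 79 - 63: no borrow
  79 >= 63, so CF = 0
CF = 0

0


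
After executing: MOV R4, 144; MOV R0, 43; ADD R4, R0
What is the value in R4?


Register state trace:
  MOV R4, 144  → R4 = 144
  MOV R0, 43  → R0 = 43
  ADD R4, R0  → R4 = 144 + 43 = 187
Final: R4 = 187

187


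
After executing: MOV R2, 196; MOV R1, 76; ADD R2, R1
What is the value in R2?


Register state trace:
  MOV R2, 196  → R2 = 196
  MOV R1, 76  → R1 = 76
  ADD R2, R1  → R2 = 196 + 76 = 272
Final: R2 = 272

272


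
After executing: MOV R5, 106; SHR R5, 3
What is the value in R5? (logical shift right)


Register state trace:
  MOV R5, 106  → R5 = 106
  SHR R5, 3  → R5 = 106 >> 3 = 106 // 2^3 = 13
Final: R5 = 13

13


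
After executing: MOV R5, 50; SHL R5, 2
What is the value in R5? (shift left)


Register state trace:
  MOV R5, 50  → R5 = 50
  SHL R5, 2  → R5 = 50 << 2 = 50 * 2^2 = 200
Final: R5 = 200

200


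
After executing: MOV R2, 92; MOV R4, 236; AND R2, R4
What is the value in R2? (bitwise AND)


Register state trace:
  MOV R2, 92  → R2 = 92 (0b01011100)
  MOV R4, 236  → R4 = 236 (0b11101100)
  AND R2, R4  → R2 = 92 AND 236 = 76 (0b01001100)
Final: R2 = 76

76


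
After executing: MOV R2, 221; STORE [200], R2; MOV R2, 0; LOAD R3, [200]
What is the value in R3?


Register and memory trace:
  MOV R2, 221  → R2 = 221
  STORE [200], R2  → mem[200] = 221
  MOV R2, 0  → R2 = 0
  LOAD R3, [200]  → R3 = mem[200] = 221
Final: R3 = 221

221


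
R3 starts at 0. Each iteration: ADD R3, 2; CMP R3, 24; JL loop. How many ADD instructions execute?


Loop trace (R3 starts at 0, target 24, step 2):
  ADD #1: R3 = 0 + 2 = 2  → 2 < 24, loop
  ADD #2: R3 = 2 + 2 = 4  → 4 < 24, loop
  ADD #3: R3 = 4 + 2 = 6  → 6 < 24, loop
  ADD #4: R3 = 6 + 2 = 8  → 8 < 24, loop
  ADD #5: R3 = 8 + 2 = 10  → 10 < 24, loop
  ADD #6: R3 = 10 + 2 = 12  → 12 < 24, loop
  ADD #7: R3 = 12 + 2 = 14  → 14 < 24, loop
  ADD #8: R3 = 14 + 2 = 16  → 16 < 24, loop
  ADD #9: R3 = 16 + 2 = 18  → 18 < 24, loop
  ADD #10: R3 = 18 + 2 = 20  → 20 < 24, loop
  ADD #11: R3 = 20 + 2 = 22  → 22 < 24, loop
  ADD #12: R3 = 22 + 2 = 24  → 24 >= 24, exit
Total ADD instructions: 12

12


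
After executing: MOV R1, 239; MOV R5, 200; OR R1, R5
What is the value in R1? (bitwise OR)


Register state trace:
  MOV R1, 239  → R1 = 239 (0b11101111)
  MOV R5, 200  → R5 = 200 (0b11001000)
  OR R1, R5   → R1 = 239 OR 200 = 239 (0b11101111)
Final: R1 = 239

239


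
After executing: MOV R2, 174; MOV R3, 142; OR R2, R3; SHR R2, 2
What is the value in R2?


Register state trace:
  MOV R2, 174  → R2 = 174 (0b10101110)
  MOV R3, 142  → R3 = 142 (0b10001110)
  OR R2, R3  → R2 = 174 OR 142 = 174 (0b10101110)
  SHR R2, 2  → R2 = 174 >> 2 = 43
Final: R2 = 43

43


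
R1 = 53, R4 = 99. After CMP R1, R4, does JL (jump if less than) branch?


Trace:
  R1 = 53, R4 = 99
  CMP R1, R4  → compares 53 vs 99
  JL checks: is 53 less than 99?
  53 < 99, so condition is true
Branch taken: Yes

Yes


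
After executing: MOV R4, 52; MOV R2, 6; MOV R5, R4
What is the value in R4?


Register state trace:
  MOV R4, 52  → R4 = 52
  MOV R2, 6  → R2 = 6
  MOV R5, R4  → R5 = 52
Final: R4 = 52

52


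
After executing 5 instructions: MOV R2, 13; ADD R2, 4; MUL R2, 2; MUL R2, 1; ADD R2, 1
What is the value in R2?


Register state trace:
  MOV R2, 13  → R2 = 13
  ADD R2, 4  → R2 = 13 + 4 = 17
  MUL R2, 2  → R2 = 17 * 2 = 34
  MUL R2, 1  → R2 = 34 * 1 = 34
  ADD R2, 1  → R2 = 34 + 1 = 35
Final: R2 = 35

35


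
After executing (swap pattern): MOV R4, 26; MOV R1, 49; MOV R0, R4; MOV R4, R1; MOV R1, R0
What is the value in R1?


Register state trace (swap pattern):
  MOV R4, 26  → R4 = 26
  MOV R1, 49  → R1 = 49
  MOV R0, R4  → R0 = 26  (save R4)
  MOV R4, R1  → R4 = 49  (R4 gets R1's value)
  MOV R1, R0  → R1 = 26  (R1 gets saved value)
Final: R1 = 26

26


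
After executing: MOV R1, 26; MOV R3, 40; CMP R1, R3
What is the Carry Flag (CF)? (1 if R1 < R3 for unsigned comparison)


Register state trace:
  MOV R1, 26  → R1 = 26
  MOV R3, 40  → R3 = 40
  CMP R1, R3  → unsigned 26 - 40: borrow occurs
  26 < 40, so CF = 1
CF = 1

1


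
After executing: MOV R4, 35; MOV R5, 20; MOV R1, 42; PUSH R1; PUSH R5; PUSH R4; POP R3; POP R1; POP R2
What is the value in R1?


Stack trace (top is rightmost):
  MOV R4, 35  → R4 = 35
  MOV R5, 20  → R5 = 20
  MOV R1, 42  → R1 = 42
  PUSH R1  → stack: [42]
  PUSH R5  → stack: [42, 20]
  PUSH R4  → stack: [42, 20, 35]
  POP R3  → R3 = 35, stack: [42, 20]
  POP R1  → R1 = 20, stack: [42]
  POP R2  → R2 = 42, stack: []
Final: R1 = 20

20


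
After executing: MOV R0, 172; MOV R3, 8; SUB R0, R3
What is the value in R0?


Register state trace:
  MOV R0, 172  → R0 = 172
  MOV R3, 8  → R3 = 8
  SUB R0, R3  → R0 = 172 - 8 = 164
Final: R0 = 164

164


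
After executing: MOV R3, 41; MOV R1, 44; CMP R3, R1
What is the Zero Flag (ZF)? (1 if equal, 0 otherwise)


Register state trace:
  MOV R3, 41  → R3 = 41
  MOV R1, 44  → R1 = 44
  CMP R3, R1  → computes 41 - 44 = -3
  Result is nonzero, so values are not equal
ZF = 0

0


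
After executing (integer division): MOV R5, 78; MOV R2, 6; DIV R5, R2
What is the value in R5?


Register state trace:
  MOV R5, 78  → R5 = 78
  MOV R2, 6  → R2 = 6
  DIV R5, R2  → R5 = 78 // 6 = 13
Final: R5 = 13

13


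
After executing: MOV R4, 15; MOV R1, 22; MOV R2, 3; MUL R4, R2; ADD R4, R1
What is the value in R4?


Register state trace:
  MOV R4, 15  → R4 = 15
  MOV R1, 22  → R1 = 22
  MOV R2, 3  → R2 = 3
  MUL R4, R2  → R4 = 15 * 3 = 45
  ADD R4, R1  → R4 = 45 + 22 = 67
Final: R4 = 67

67


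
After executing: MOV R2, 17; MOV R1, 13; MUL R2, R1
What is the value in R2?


Register state trace:
  MOV R2, 17  → R2 = 17
  MOV R1, 13  → R1 = 13
  MUL R2, R1  → R2 = 17 * 13 = 221
Final: R2 = 221

221


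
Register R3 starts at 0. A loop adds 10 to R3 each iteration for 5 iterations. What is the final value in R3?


Starting value: R3 = 0
  Iter 1: R3 = 0 + 10 = 10
  Iter 2: R3 = 10 + 10 = 20
  Iter 3: R3 = 20 + 10 = 30
  Iter 4: R3 = 30 + 10 = 40
  Iter 5: R3 = 40 + 10 = 50
Final: R3 = 50

50


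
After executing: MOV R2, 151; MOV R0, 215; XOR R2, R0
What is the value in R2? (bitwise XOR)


Register state trace:
  MOV R2, 151  → R2 = 151 (0b10010111)
  MOV R0, 215  → R0 = 215 (0b11010111)
  XOR R2, R0  → R2 = 151 XOR 215 = 64 (0b01000000)
Final: R2 = 64

64


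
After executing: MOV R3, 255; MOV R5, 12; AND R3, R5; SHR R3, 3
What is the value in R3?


Register state trace:
  MOV R3, 255  → R3 = 255 (0b11111111)
  MOV R5, 12  → R5 = 12 (0b00001100)
  AND R3, R5  → R3 = 255 AND 12 = 12 (0b00001100)
  SHR R3, 3  → R3 = 12 >> 3 = 1
Final: R3 = 1

1


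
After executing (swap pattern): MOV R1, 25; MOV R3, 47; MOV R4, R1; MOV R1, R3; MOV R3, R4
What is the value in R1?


Register state trace (swap pattern):
  MOV R1, 25  → R1 = 25
  MOV R3, 47  → R3 = 47
  MOV R4, R1  → R4 = 25  (save R1)
  MOV R1, R3  → R1 = 47  (R1 gets R3's value)
  MOV R3, R4  → R3 = 25  (R3 gets saved value)
Final: R1 = 47

47


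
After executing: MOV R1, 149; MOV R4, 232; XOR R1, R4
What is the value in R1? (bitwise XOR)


Register state trace:
  MOV R1, 149  → R1 = 149 (0b10010101)
  MOV R4, 232  → R4 = 232 (0b11101000)
  XOR R1, R4  → R1 = 149 XOR 232 = 125 (0b01111101)
Final: R1 = 125

125


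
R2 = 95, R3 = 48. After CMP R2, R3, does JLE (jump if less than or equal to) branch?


Trace:
  R2 = 95, R3 = 48
  CMP R2, R3  → compares 95 vs 48
  JLE checks: is 95 less than or equal to 48?
  95 > 48, so condition is false
Branch taken: No

No


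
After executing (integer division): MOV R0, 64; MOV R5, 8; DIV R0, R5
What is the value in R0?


Register state trace:
  MOV R0, 64  → R0 = 64
  MOV R5, 8  → R5 = 8
  DIV R0, R5  → R0 = 64 // 8 = 8
Final: R0 = 8

8


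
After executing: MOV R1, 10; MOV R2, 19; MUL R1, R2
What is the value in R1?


Register state trace:
  MOV R1, 10  → R1 = 10
  MOV R2, 19  → R2 = 19
  MUL R1, R2  → R1 = 10 * 19 = 190
Final: R1 = 190

190


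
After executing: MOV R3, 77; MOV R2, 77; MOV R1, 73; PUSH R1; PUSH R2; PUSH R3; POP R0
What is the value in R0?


Stack trace (top is rightmost):
  MOV R3, 77  → R3 = 77
  MOV R2, 77  → R2 = 77
  MOV R1, 73  → R1 = 73
  PUSH R1  → stack: [73]
  PUSH R2  → stack: [73, 77]
  PUSH R3  → stack: [73, 77, 77]
  POP R0  → R0 = 77, stack: [73, 77]
Final: R0 = 77

77


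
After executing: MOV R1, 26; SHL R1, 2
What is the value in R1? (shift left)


Register state trace:
  MOV R1, 26  → R1 = 26
  SHL R1, 2  → R1 = 26 << 2 = 26 * 2^2 = 104
Final: R1 = 104

104


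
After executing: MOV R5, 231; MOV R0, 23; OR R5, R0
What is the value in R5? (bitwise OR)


Register state trace:
  MOV R5, 231  → R5 = 231 (0b11100111)
  MOV R0, 23  → R0 = 23 (0b00010111)
  OR R5, R0   → R5 = 231 OR 23 = 247 (0b11110111)
Final: R5 = 247

247


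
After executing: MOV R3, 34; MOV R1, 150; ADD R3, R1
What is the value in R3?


Register state trace:
  MOV R3, 34  → R3 = 34
  MOV R1, 150  → R1 = 150
  ADD R3, R1  → R3 = 34 + 150 = 184
Final: R3 = 184

184


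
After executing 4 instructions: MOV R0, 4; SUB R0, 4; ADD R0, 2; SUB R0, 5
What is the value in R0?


Register state trace:
  MOV R0, 4  → R0 = 4
  SUB R0, 4  → R0 = 4 - 4 = 0
  ADD R0, 2  → R0 = 0 + 2 = 2
  SUB R0, 5  → R0 = 2 - 5 = -3
Final: R0 = -3

-3


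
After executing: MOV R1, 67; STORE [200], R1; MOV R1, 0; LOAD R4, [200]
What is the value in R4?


Register and memory trace:
  MOV R1, 67  → R1 = 67
  STORE [200], R1  → mem[200] = 67
  MOV R1, 0  → R1 = 0
  LOAD R4, [200]  → R4 = mem[200] = 67
Final: R4 = 67

67


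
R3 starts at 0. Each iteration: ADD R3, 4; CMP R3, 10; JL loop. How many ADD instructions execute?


Loop trace (R3 starts at 0, target 10, step 4):
  ADD #1: R3 = 0 + 4 = 4  → 4 < 10, loop
  ADD #2: R3 = 4 + 4 = 8  → 8 < 10, loop
  ADD #3: R3 = 8 + 4 = 12  → 12 >= 10, exit
Total ADD instructions: 3

3


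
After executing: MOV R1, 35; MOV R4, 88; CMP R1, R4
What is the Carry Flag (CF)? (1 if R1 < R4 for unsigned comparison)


Register state trace:
  MOV R1, 35  → R1 = 35
  MOV R4, 88  → R4 = 88
  CMP R1, R4  → unsigned 35 - 88: borrow occurs
  35 < 88, so CF = 1
CF = 1

1


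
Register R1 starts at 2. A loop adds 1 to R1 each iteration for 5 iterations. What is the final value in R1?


Starting value: R1 = 2
  Iter 1: R1 = 2 + 1 = 3
  Iter 2: R1 = 3 + 1 = 4
  Iter 3: R1 = 4 + 1 = 5
  Iter 4: R1 = 5 + 1 = 6
  Iter 5: R1 = 6 + 1 = 7
Final: R1 = 7

7


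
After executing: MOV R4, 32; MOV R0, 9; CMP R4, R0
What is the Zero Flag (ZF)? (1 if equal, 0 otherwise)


Register state trace:
  MOV R4, 32  → R4 = 32
  MOV R0, 9  → R0 = 9
  CMP R4, R0  → computes 32 - 9 = 23
  Result is nonzero, so values are not equal
ZF = 0

0


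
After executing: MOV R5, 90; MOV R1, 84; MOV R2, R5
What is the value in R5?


Register state trace:
  MOV R5, 90  → R5 = 90
  MOV R1, 84  → R1 = 84
  MOV R2, R5  → R2 = 90
Final: R5 = 90

90


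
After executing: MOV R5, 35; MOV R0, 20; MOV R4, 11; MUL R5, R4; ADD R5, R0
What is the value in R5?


Register state trace:
  MOV R5, 35  → R5 = 35
  MOV R0, 20  → R0 = 20
  MOV R4, 11  → R4 = 11
  MUL R5, R4  → R5 = 35 * 11 = 385
  ADD R5, R0  → R5 = 385 + 20 = 405
Final: R5 = 405

405


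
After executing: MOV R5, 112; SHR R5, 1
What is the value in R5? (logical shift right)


Register state trace:
  MOV R5, 112  → R5 = 112
  SHR R5, 1  → R5 = 112 >> 1 = 112 // 2^1 = 56
Final: R5 = 56

56


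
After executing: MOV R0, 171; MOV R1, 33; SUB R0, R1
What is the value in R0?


Register state trace:
  MOV R0, 171  → R0 = 171
  MOV R1, 33  → R1 = 33
  SUB R0, R1  → R0 = 171 - 33 = 138
Final: R0 = 138

138


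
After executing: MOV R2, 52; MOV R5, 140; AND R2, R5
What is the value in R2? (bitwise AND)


Register state trace:
  MOV R2, 52  → R2 = 52 (0b00110100)
  MOV R5, 140  → R5 = 140 (0b10001100)
  AND R2, R5  → R2 = 52 AND 140 = 4 (0b00000100)
Final: R2 = 4

4


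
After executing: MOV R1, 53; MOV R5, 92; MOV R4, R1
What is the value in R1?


Register state trace:
  MOV R1, 53  → R1 = 53
  MOV R5, 92  → R5 = 92
  MOV R4, R1  → R4 = 53
Final: R1 = 53

53


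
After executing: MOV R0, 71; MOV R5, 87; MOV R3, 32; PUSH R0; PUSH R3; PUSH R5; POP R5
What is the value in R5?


Stack trace (top is rightmost):
  MOV R0, 71  → R0 = 71
  MOV R5, 87  → R5 = 87
  MOV R3, 32  → R3 = 32
  PUSH R0  → stack: [71]
  PUSH R3  → stack: [71, 32]
  PUSH R5  → stack: [71, 32, 87]
  POP R5  → R5 = 87, stack: [71, 32]
Final: R5 = 87

87


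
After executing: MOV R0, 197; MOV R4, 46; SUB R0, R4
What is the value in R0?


Register state trace:
  MOV R0, 197  → R0 = 197
  MOV R4, 46  → R4 = 46
  SUB R0, R4  → R0 = 197 - 46 = 151
Final: R0 = 151

151


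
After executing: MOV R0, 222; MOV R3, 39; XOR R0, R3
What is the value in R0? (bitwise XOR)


Register state trace:
  MOV R0, 222  → R0 = 222 (0b11011110)
  MOV R3, 39  → R3 = 39 (0b00100111)
  XOR R0, R3  → R0 = 222 XOR 39 = 249 (0b11111001)
Final: R0 = 249

249


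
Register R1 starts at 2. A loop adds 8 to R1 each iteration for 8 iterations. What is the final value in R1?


Starting value: R1 = 2
  Iter 1: R1 = 2 + 8 = 10
  Iter 2: R1 = 10 + 8 = 18
  Iter 3: R1 = 18 + 8 = 26
  Iter 4: R1 = 26 + 8 = 34
  Iter 5: R1 = 34 + 8 = 42
  Iter 6: R1 = 42 + 8 = 50
  Iter 7: R1 = 50 + 8 = 58
  Iter 8: R1 = 58 + 8 = 66
Final: R1 = 66

66


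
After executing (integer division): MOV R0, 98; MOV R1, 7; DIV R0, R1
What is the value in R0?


Register state trace:
  MOV R0, 98  → R0 = 98
  MOV R1, 7  → R1 = 7
  DIV R0, R1  → R0 = 98 // 7 = 14
Final: R0 = 14

14


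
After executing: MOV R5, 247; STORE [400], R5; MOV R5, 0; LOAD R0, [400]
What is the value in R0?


Register and memory trace:
  MOV R5, 247  → R5 = 247
  STORE [400], R5  → mem[400] = 247
  MOV R5, 0  → R5 = 0
  LOAD R0, [400]  → R0 = mem[400] = 247
Final: R0 = 247

247


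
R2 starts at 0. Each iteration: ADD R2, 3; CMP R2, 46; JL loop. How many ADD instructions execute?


Loop trace (R2 starts at 0, target 46, step 3):
  ADD #1: R2 = 0 + 3 = 3  → 3 < 46, loop
  ADD #2: R2 = 3 + 3 = 6  → 6 < 46, loop
  ADD #3: R2 = 6 + 3 = 9  → 9 < 46, loop
  ADD #4: R2 = 9 + 3 = 12  → 12 < 46, loop
  ADD #5: R2 = 12 + 3 = 15  → 15 < 46, loop
  ADD #6: R2 = 15 + 3 = 18  → 18 < 46, loop
  ADD #7: R2 = 18 + 3 = 21  → 21 < 46, loop
  ADD #8: R2 = 21 + 3 = 24  → 24 < 46, loop
  ADD #9: R2 = 24 + 3 = 27  → 27 < 46, loop
  ADD #10: R2 = 27 + 3 = 30  → 30 < 46, loop
  ADD #11: R2 = 30 + 3 = 33  → 33 < 46, loop
  ADD #12: R2 = 33 + 3 = 36  → 36 < 46, loop
  ADD #13: R2 = 36 + 3 = 39  → 39 < 46, loop
  ADD #14: R2 = 39 + 3 = 42  → 42 < 46, loop
  ADD #15: R2 = 42 + 3 = 45  → 45 < 46, loop
  ADD #16: R2 = 45 + 3 = 48  → 48 >= 46, exit
Total ADD instructions: 16

16


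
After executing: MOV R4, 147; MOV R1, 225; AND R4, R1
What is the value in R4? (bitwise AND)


Register state trace:
  MOV R4, 147  → R4 = 147 (0b10010011)
  MOV R1, 225  → R1 = 225 (0b11100001)
  AND R4, R1  → R4 = 147 AND 225 = 129 (0b10000001)
Final: R4 = 129

129


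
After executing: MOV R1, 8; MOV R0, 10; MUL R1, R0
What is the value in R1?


Register state trace:
  MOV R1, 8  → R1 = 8
  MOV R0, 10  → R0 = 10
  MUL R1, R0  → R1 = 8 * 10 = 80
Final: R1 = 80

80


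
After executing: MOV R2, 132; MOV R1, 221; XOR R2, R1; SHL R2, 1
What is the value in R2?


Register state trace:
  MOV R2, 132  → R2 = 132 (0b10000100)
  MOV R1, 221  → R1 = 221 (0b11011101)
  XOR R2, R1  → R2 = 132 XOR 221 = 89 (0b01011001)
  SHL R2, 1  → R2 = 89 << 1 = 178
Final: R2 = 178

178


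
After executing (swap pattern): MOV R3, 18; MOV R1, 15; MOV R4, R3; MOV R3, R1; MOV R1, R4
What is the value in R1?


Register state trace (swap pattern):
  MOV R3, 18  → R3 = 18
  MOV R1, 15  → R1 = 15
  MOV R4, R3  → R4 = 18  (save R3)
  MOV R3, R1  → R3 = 15  (R3 gets R1's value)
  MOV R1, R4  → R1 = 18  (R1 gets saved value)
Final: R1 = 18

18


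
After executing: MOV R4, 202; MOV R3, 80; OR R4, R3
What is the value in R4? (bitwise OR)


Register state trace:
  MOV R4, 202  → R4 = 202 (0b11001010)
  MOV R3, 80  → R3 = 80 (0b01010000)
  OR R4, R3   → R4 = 202 OR 80 = 218 (0b11011010)
Final: R4 = 218

218


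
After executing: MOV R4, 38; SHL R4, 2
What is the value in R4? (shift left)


Register state trace:
  MOV R4, 38  → R4 = 38
  SHL R4, 2  → R4 = 38 << 2 = 38 * 2^2 = 152
Final: R4 = 152

152


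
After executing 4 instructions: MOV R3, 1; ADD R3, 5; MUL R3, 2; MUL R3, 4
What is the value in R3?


Register state trace:
  MOV R3, 1  → R3 = 1
  ADD R3, 5  → R3 = 1 + 5 = 6
  MUL R3, 2  → R3 = 6 * 2 = 12
  MUL R3, 4  → R3 = 12 * 4 = 48
Final: R3 = 48

48


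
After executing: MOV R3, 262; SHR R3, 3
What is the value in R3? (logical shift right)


Register state trace:
  MOV R3, 262  → R3 = 262
  SHR R3, 3  → R3 = 262 >> 3 = 262 // 2^3 = 32
Final: R3 = 32

32


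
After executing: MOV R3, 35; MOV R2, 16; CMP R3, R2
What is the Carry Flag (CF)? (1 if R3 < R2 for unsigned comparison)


Register state trace:
  MOV R3, 35  → R3 = 35
  MOV R2, 16  → R2 = 16
  CMP R3, R2  → unsigned 35 - 16: no borrow
  35 >= 16, so CF = 0
CF = 0

0


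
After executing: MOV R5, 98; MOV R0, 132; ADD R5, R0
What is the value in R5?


Register state trace:
  MOV R5, 98  → R5 = 98
  MOV R0, 132  → R0 = 132
  ADD R5, R0  → R5 = 98 + 132 = 230
Final: R5 = 230

230


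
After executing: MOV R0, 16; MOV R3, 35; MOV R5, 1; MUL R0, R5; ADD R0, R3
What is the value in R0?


Register state trace:
  MOV R0, 16  → R0 = 16
  MOV R3, 35  → R3 = 35
  MOV R5, 1  → R5 = 1
  MUL R0, R5  → R0 = 16 * 1 = 16
  ADD R0, R3  → R0 = 16 + 35 = 51
Final: R0 = 51

51


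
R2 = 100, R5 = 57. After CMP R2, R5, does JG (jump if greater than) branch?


Trace:
  R2 = 100, R5 = 57
  CMP R2, R5  → compares 100 vs 57
  JG checks: is 100 greater than 57?
  100 > 57, so condition is true
Branch taken: Yes

Yes


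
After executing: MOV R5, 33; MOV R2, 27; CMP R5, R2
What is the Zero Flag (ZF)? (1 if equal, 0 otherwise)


Register state trace:
  MOV R5, 33  → R5 = 33
  MOV R2, 27  → R2 = 27
  CMP R5, R2  → computes 33 - 27 = 6
  Result is nonzero, so values are not equal
ZF = 0

0


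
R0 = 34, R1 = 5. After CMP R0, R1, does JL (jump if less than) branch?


Trace:
  R0 = 34, R1 = 5
  CMP R0, R1  → compares 34 vs 5
  JL checks: is 34 less than 5?
  34 > 5, so condition is false
Branch taken: No

No


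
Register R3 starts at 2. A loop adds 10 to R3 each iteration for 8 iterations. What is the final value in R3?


Starting value: R3 = 2
  Iter 1: R3 = 2 + 10 = 12
  Iter 2: R3 = 12 + 10 = 22
  Iter 3: R3 = 22 + 10 = 32
  Iter 4: R3 = 32 + 10 = 42
  Iter 5: R3 = 42 + 10 = 52
  Iter 6: R3 = 52 + 10 = 62
  Iter 7: R3 = 62 + 10 = 72
  Iter 8: R3 = 72 + 10 = 82
Final: R3 = 82

82


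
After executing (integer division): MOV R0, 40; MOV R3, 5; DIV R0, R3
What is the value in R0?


Register state trace:
  MOV R0, 40  → R0 = 40
  MOV R3, 5  → R3 = 5
  DIV R0, R3  → R0 = 40 // 5 = 8
Final: R0 = 8

8


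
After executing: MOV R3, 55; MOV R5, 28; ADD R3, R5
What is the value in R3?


Register state trace:
  MOV R3, 55  → R3 = 55
  MOV R5, 28  → R5 = 28
  ADD R3, R5  → R3 = 55 + 28 = 83
Final: R3 = 83

83


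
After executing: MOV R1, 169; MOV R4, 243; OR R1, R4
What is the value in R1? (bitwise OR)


Register state trace:
  MOV R1, 169  → R1 = 169 (0b10101001)
  MOV R4, 243  → R4 = 243 (0b11110011)
  OR R1, R4   → R1 = 169 OR 243 = 251 (0b11111011)
Final: R1 = 251

251


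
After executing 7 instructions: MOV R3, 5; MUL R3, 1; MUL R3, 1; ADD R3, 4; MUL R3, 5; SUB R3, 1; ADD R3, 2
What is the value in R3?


Register state trace:
  MOV R3, 5  → R3 = 5
  MUL R3, 1  → R3 = 5 * 1 = 5
  MUL R3, 1  → R3 = 5 * 1 = 5
  ADD R3, 4  → R3 = 5 + 4 = 9
  MUL R3, 5  → R3 = 9 * 5 = 45
  SUB R3, 1  → R3 = 45 - 1 = 44
  ADD R3, 2  → R3 = 44 + 2 = 46
Final: R3 = 46

46


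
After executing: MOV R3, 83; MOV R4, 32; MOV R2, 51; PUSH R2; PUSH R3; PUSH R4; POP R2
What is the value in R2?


Stack trace (top is rightmost):
  MOV R3, 83  → R3 = 83
  MOV R4, 32  → R4 = 32
  MOV R2, 51  → R2 = 51
  PUSH R2  → stack: [51]
  PUSH R3  → stack: [51, 83]
  PUSH R4  → stack: [51, 83, 32]
  POP R2  → R2 = 32, stack: [51, 83]
Final: R2 = 32

32


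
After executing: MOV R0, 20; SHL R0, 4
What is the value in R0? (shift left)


Register state trace:
  MOV R0, 20  → R0 = 20
  SHL R0, 4  → R0 = 20 << 4 = 20 * 2^4 = 320
Final: R0 = 320

320


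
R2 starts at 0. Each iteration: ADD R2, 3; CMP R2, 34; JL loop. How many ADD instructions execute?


Loop trace (R2 starts at 0, target 34, step 3):
  ADD #1: R2 = 0 + 3 = 3  → 3 < 34, loop
  ADD #2: R2 = 3 + 3 = 6  → 6 < 34, loop
  ADD #3: R2 = 6 + 3 = 9  → 9 < 34, loop
  ADD #4: R2 = 9 + 3 = 12  → 12 < 34, loop
  ADD #5: R2 = 12 + 3 = 15  → 15 < 34, loop
  ADD #6: R2 = 15 + 3 = 18  → 18 < 34, loop
  ADD #7: R2 = 18 + 3 = 21  → 21 < 34, loop
  ADD #8: R2 = 21 + 3 = 24  → 24 < 34, loop
  ADD #9: R2 = 24 + 3 = 27  → 27 < 34, loop
  ADD #10: R2 = 27 + 3 = 30  → 30 < 34, loop
  ADD #11: R2 = 30 + 3 = 33  → 33 < 34, loop
  ADD #12: R2 = 33 + 3 = 36  → 36 >= 34, exit
Total ADD instructions: 12

12


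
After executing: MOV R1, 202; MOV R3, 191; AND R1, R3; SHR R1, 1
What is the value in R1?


Register state trace:
  MOV R1, 202  → R1 = 202 (0b11001010)
  MOV R3, 191  → R3 = 191 (0b10111111)
  AND R1, R3  → R1 = 202 AND 191 = 138 (0b10001010)
  SHR R1, 1  → R1 = 138 >> 1 = 69
Final: R1 = 69

69


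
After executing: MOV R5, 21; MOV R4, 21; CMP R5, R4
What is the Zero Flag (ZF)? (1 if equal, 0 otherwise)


Register state trace:
  MOV R5, 21  → R5 = 21
  MOV R4, 21  → R4 = 21
  CMP R5, R4  → computes 21 - 21 = 0
  Result is zero, so values are equal
ZF = 1

1


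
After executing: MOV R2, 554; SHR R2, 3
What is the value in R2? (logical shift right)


Register state trace:
  MOV R2, 554  → R2 = 554
  SHR R2, 3  → R2 = 554 >> 3 = 554 // 2^3 = 69
Final: R2 = 69

69


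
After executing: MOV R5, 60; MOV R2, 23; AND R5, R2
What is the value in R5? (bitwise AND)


Register state trace:
  MOV R5, 60  → R5 = 60 (0b00111100)
  MOV R2, 23  → R2 = 23 (0b00010111)
  AND R5, R2  → R5 = 60 AND 23 = 20 (0b00010100)
Final: R5 = 20

20


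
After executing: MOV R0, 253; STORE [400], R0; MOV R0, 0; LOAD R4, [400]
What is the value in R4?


Register and memory trace:
  MOV R0, 253  → R0 = 253
  STORE [400], R0  → mem[400] = 253
  MOV R0, 0  → R0 = 0
  LOAD R4, [400]  → R4 = mem[400] = 253
Final: R4 = 253

253


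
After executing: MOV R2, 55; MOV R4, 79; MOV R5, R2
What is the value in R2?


Register state trace:
  MOV R2, 55  → R2 = 55
  MOV R4, 79  → R4 = 79
  MOV R5, R2  → R5 = 55
Final: R2 = 55

55


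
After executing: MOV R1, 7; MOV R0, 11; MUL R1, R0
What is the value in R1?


Register state trace:
  MOV R1, 7  → R1 = 7
  MOV R0, 11  → R0 = 11
  MUL R1, R0  → R1 = 7 * 11 = 77
Final: R1 = 77

77


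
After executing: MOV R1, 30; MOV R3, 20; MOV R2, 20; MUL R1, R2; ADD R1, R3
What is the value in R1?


Register state trace:
  MOV R1, 30  → R1 = 30
  MOV R3, 20  → R3 = 20
  MOV R2, 20  → R2 = 20
  MUL R1, R2  → R1 = 30 * 20 = 600
  ADD R1, R3  → R1 = 600 + 20 = 620
Final: R1 = 620

620


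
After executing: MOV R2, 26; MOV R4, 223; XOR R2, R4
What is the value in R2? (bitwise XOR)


Register state trace:
  MOV R2, 26  → R2 = 26 (0b00011010)
  MOV R4, 223  → R4 = 223 (0b11011111)
  XOR R2, R4  → R2 = 26 XOR 223 = 197 (0b11000101)
Final: R2 = 197

197


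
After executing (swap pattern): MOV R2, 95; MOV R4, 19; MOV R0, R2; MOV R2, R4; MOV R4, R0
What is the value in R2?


Register state trace (swap pattern):
  MOV R2, 95  → R2 = 95
  MOV R4, 19  → R4 = 19
  MOV R0, R2  → R0 = 95  (save R2)
  MOV R2, R4  → R2 = 19  (R2 gets R4's value)
  MOV R4, R0  → R4 = 95  (R4 gets saved value)
Final: R2 = 19

19


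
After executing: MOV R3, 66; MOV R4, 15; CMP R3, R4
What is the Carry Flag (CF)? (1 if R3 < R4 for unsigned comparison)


Register state trace:
  MOV R3, 66  → R3 = 66
  MOV R4, 15  → R4 = 15
  CMP R3, R4  → unsigned 66 - 15: no borrow
  66 >= 15, so CF = 0
CF = 0

0


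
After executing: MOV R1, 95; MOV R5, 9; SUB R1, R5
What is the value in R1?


Register state trace:
  MOV R1, 95  → R1 = 95
  MOV R5, 9  → R5 = 9
  SUB R1, R5  → R1 = 95 - 9 = 86
Final: R1 = 86

86


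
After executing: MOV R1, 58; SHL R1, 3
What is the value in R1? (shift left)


Register state trace:
  MOV R1, 58  → R1 = 58
  SHL R1, 3  → R1 = 58 << 3 = 58 * 2^3 = 464
Final: R1 = 464

464


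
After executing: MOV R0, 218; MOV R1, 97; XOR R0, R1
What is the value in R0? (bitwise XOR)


Register state trace:
  MOV R0, 218  → R0 = 218 (0b11011010)
  MOV R1, 97  → R1 = 97 (0b01100001)
  XOR R0, R1  → R0 = 218 XOR 97 = 187 (0b10111011)
Final: R0 = 187

187


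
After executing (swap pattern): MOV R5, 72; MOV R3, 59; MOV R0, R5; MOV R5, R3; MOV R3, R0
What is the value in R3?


Register state trace (swap pattern):
  MOV R5, 72  → R5 = 72
  MOV R3, 59  → R3 = 59
  MOV R0, R5  → R0 = 72  (save R5)
  MOV R5, R3  → R5 = 59  (R5 gets R3's value)
  MOV R3, R0  → R3 = 72  (R3 gets saved value)
Final: R3 = 72

72


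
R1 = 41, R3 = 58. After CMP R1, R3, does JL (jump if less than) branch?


Trace:
  R1 = 41, R3 = 58
  CMP R1, R3  → compares 41 vs 58
  JL checks: is 41 less than 58?
  41 < 58, so condition is true
Branch taken: Yes

Yes


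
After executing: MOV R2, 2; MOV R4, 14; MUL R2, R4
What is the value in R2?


Register state trace:
  MOV R2, 2  → R2 = 2
  MOV R4, 14  → R4 = 14
  MUL R2, R4  → R2 = 2 * 14 = 28
Final: R2 = 28

28


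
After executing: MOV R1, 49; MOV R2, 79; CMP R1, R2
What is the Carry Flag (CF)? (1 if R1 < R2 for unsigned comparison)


Register state trace:
  MOV R1, 49  → R1 = 49
  MOV R2, 79  → R2 = 79
  CMP R1, R2  → unsigned 49 - 79: borrow occurs
  49 < 79, so CF = 1
CF = 1

1


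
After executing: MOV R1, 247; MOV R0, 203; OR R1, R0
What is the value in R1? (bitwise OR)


Register state trace:
  MOV R1, 247  → R1 = 247 (0b11110111)
  MOV R0, 203  → R0 = 203 (0b11001011)
  OR R1, R0   → R1 = 247 OR 203 = 255 (0b11111111)
Final: R1 = 255

255


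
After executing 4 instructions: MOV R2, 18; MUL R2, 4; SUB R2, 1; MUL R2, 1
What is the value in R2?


Register state trace:
  MOV R2, 18  → R2 = 18
  MUL R2, 4  → R2 = 18 * 4 = 72
  SUB R2, 1  → R2 = 72 - 1 = 71
  MUL R2, 1  → R2 = 71 * 1 = 71
Final: R2 = 71

71
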